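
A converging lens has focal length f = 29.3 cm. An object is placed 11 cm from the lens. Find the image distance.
1/di = 1/f − 1/do → di = -17.61 cm (virtual image)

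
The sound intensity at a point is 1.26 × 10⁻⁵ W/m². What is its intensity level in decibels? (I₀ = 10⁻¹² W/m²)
β = 10·log₁₀(I/I₀) = 71 dB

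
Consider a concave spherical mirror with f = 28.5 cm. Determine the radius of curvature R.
R = 2|f| = 57 cm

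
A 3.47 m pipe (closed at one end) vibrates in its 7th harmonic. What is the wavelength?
λₙ = 4L/n = 1.983 m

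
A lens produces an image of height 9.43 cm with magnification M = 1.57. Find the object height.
ho = |hi|/|M| = 6.006 cm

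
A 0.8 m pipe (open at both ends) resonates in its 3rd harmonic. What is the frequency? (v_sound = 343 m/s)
fₙ = nv/(2L) = 643.1 Hz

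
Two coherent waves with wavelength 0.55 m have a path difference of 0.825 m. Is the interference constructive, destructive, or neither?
destructive — path difference = 1.5λ, an odd multiple of λ/2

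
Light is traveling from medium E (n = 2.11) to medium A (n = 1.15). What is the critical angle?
θc = arcsin(n₂/n₁) = 33.03°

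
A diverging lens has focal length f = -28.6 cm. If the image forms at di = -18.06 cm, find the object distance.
1/do = 1/f − 1/di → do = 49.01 cm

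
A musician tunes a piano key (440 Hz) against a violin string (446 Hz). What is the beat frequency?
6 Hz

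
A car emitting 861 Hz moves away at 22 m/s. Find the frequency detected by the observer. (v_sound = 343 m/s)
f_obs = f·v/(v + v_s) = 809.1 Hz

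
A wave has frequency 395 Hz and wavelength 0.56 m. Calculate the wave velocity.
v = fλ = 221.2 m/s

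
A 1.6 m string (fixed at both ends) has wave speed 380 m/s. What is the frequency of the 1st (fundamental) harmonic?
fₙ = nv/(2L) = 118.8 Hz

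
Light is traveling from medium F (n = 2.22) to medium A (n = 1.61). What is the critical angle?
θc = arcsin(n₂/n₁) = 46.49°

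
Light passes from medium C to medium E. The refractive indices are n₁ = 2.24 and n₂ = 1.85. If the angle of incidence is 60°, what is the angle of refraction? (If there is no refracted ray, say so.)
sin θ₂ = (n₁/n₂)·sin θ₁ = 1.049 > 1, so there is no refracted ray — the light undergoes total internal reflection.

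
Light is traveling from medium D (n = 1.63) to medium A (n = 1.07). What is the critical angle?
θc = arcsin(n₂/n₁) = 41.03°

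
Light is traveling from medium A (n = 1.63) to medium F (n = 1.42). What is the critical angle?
θc = arcsin(n₂/n₁) = 60.59°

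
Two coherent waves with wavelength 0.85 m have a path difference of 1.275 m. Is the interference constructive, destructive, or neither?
destructive — path difference = 1.5λ, an odd multiple of λ/2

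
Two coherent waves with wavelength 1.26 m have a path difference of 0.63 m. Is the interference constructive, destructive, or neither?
destructive — path difference = 0.5λ, an odd multiple of λ/2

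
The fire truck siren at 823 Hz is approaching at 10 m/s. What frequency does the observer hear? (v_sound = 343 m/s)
f_obs = f·v/(v − v_s) = 847.7 Hz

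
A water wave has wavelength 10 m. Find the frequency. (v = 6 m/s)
f = v/λ = 0.6 Hz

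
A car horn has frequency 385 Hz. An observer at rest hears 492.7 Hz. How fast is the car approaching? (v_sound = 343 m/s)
v_s = v·(1 − f/f_obs) = 74.98 m/s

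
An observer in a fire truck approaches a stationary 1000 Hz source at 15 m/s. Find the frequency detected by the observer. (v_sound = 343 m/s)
f_obs = f·(v + v_o)/v = 1044 Hz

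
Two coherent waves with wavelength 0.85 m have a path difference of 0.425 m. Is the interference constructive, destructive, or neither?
destructive — path difference = 0.5λ, an odd multiple of λ/2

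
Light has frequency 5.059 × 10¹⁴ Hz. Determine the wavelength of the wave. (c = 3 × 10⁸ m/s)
λ = c/f = 593 nm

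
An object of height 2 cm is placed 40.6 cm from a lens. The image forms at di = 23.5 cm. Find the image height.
hi = (-di/do) × ho = -1.158 cm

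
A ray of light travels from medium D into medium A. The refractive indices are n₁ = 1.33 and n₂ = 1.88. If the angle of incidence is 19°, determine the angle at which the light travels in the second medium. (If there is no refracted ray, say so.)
sin θ₂ = (n₁/n₂)·sin θ₁ = 0.2303 → θ₂ = 13.32°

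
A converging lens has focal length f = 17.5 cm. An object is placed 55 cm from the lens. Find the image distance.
1/di = 1/f − 1/do → di = 25.67 cm (real image)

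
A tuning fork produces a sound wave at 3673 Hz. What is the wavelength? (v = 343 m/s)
λ = v/f = 0.09338 m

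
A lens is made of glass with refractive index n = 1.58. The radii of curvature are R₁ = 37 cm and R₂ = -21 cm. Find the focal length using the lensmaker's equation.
1/f = (n − 1)(1/R₁ − 1/R₂) → f = 23.1 cm (converging lens)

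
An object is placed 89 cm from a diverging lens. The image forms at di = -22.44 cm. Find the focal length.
1/f = 1/do + 1/di → f = -30.01 cm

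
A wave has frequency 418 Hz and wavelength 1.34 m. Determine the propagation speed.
v = fλ = 560.1 m/s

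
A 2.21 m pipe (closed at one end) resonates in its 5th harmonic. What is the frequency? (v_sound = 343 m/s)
fₙ = nv/(4L) = 194 Hz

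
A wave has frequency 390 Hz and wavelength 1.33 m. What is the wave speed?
v = fλ = 518.7 m/s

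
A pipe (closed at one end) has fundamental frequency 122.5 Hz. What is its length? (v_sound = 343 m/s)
L = v/(4f₁) = 0.7 m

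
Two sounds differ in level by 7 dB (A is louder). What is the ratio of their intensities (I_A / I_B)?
I_A/I_B = 10^(Δβ/10) = 5.012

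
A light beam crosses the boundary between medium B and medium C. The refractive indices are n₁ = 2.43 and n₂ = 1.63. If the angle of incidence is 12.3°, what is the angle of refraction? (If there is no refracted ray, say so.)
sin θ₂ = (n₁/n₂)·sin θ₁ = 0.3176 → θ₂ = 18.52°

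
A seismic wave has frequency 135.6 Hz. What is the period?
T = 1/f = 0.007375 s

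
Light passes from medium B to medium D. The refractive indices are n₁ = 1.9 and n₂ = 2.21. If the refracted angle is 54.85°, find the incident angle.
sin θ₁ = (n₂/n₁)·sin θ₂ → θ₁ = 72°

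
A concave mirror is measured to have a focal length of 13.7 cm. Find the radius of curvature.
R = 2|f| = 27.4 cm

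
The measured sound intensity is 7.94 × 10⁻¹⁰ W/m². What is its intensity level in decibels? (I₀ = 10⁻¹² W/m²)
β = 10·log₁₀(I/I₀) = 29 dB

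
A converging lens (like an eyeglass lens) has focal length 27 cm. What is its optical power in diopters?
P = 1/f = 3.704 D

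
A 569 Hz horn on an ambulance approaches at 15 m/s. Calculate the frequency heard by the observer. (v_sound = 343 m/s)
f_obs = f·v/(v − v_s) = 595 Hz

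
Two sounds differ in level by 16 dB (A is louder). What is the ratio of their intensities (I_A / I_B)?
I_A/I_B = 10^(Δβ/10) = 39.81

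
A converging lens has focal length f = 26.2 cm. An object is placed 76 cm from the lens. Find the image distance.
1/di = 1/f − 1/do → di = 39.98 cm (real image)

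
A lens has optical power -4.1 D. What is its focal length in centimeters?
f = 1/P = -24.39 cm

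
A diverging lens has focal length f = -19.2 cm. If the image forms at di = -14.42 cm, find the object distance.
1/do = 1/f − 1/di → do = 57.92 cm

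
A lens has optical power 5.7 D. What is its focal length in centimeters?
f = 1/P = 17.54 cm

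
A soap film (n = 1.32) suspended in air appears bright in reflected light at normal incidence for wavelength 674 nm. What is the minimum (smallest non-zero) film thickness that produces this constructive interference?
2nt = (m − ½)λ with m = 1 → t = (m − ½)λ/(2n) = 127.7 nm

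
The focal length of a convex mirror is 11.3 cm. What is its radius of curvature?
R = 2|f| = 22.6 cm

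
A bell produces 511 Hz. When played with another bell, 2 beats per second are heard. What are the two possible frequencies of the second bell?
f₂ = 511 ± 2 Hz → 513 Hz or 509 Hz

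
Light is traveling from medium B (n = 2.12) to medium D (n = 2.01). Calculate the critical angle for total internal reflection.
θc = arcsin(n₂/n₁) = 71.46°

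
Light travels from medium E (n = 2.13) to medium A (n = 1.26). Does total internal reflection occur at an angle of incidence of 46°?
θc = arcsin(n₂/n₁) = 36.27°; 46° > θc, so yes — total internal reflection.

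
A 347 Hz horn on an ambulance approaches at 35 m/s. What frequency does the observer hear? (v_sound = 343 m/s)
f_obs = f·v/(v − v_s) = 386.4 Hz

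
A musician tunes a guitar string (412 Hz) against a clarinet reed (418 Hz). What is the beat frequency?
6 Hz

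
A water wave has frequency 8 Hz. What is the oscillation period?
T = 1/f = 0.125 s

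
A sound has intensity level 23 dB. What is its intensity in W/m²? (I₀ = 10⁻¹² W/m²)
I = I₀·10^(β/10) = 2.00 × 10⁻¹⁰ W/m²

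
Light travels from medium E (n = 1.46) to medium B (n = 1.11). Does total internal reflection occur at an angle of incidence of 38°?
θc = arcsin(n₂/n₁) = 49.49°; 38° < θc, so no — the ray refracts.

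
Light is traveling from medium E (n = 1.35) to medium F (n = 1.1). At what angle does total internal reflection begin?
θc = arcsin(n₂/n₁) = 54.57°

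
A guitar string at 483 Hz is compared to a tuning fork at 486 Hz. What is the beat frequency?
3 Hz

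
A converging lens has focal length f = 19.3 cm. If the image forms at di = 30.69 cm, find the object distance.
1/do = 1/f − 1/di → do = 52 cm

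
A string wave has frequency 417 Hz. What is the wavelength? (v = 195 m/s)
λ = v/f = 0.4676 m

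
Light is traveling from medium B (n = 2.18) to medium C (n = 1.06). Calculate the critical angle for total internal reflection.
θc = arcsin(n₂/n₁) = 29.09°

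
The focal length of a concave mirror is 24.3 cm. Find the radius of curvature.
R = 2|f| = 48.6 cm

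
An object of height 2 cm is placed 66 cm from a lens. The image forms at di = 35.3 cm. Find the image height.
hi = (-di/do) × ho = -1.07 cm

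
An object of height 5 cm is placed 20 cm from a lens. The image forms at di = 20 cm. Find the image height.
hi = (-di/do) × ho = -5 cm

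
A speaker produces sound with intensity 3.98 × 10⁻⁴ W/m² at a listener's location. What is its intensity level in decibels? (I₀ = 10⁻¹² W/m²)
β = 10·log₁₀(I/I₀) = 86 dB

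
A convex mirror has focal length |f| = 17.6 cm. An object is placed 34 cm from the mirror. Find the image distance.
f = −17.6 cm (convex); 1/di = 1/f − 1/do → di = -11.6 cm (virtual image, behind mirror)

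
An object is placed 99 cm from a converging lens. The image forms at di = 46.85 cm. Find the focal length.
1/f = 1/do + 1/di → f = 31.8 cm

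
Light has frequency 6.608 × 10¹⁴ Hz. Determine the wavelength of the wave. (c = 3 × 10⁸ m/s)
λ = c/f = 454 nm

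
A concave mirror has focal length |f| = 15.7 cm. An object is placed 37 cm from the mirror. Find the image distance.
f = +15.7 cm (concave); 1/di = 1/f − 1/do → di = 27.27 cm (real image, in front of mirror)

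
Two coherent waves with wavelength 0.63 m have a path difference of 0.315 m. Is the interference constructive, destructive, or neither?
destructive — path difference = 0.5λ, an odd multiple of λ/2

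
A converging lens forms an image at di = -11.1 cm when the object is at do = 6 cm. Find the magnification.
M = −di/do = 1.85 (upright image)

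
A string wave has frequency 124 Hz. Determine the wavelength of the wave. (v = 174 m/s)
λ = v/f = 1.403 m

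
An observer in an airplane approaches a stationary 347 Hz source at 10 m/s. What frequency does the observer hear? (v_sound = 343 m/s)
f_obs = f·(v + v_o)/v = 357.1 Hz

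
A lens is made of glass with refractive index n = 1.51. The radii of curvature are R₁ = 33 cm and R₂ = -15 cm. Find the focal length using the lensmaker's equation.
1/f = (n − 1)(1/R₁ − 1/R₂) → f = 20.22 cm (converging lens)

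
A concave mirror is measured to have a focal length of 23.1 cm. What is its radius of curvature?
R = 2|f| = 46.2 cm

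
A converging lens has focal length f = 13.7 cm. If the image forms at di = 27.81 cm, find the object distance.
1/do = 1/f − 1/di → do = 27 cm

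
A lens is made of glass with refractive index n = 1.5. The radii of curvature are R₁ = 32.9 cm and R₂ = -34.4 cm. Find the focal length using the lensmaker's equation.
1/f = (n − 1)(1/R₁ − 1/R₂) → f = 33.63 cm (converging lens)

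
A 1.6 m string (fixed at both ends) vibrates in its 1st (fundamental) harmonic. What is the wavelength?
λₙ = 2L/n = 3.2 m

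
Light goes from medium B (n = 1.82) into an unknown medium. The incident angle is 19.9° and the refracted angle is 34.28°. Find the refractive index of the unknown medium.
n₂ = n₁·sin θ₁ / sin θ₂ = 1.1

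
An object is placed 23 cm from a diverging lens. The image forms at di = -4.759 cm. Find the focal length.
1/f = 1/do + 1/di → f = -6.001 cm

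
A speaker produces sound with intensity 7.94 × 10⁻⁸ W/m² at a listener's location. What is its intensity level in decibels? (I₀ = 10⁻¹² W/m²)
β = 10·log₁₀(I/I₀) = 49 dB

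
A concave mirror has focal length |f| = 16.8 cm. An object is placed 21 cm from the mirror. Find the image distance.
f = +16.8 cm (concave); 1/di = 1/f − 1/do → di = 84 cm (real image, in front of mirror)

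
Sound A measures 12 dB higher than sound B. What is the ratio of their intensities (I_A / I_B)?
I_A/I_B = 10^(Δβ/10) = 15.85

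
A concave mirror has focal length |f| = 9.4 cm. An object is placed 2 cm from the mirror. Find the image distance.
f = +9.4 cm (concave); 1/di = 1/f − 1/do → di = -2.541 cm (virtual image, behind mirror)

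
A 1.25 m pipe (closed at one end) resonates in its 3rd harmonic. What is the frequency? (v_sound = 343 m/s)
fₙ = nv/(4L) = 205.8 Hz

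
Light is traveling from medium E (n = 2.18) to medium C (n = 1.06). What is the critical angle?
θc = arcsin(n₂/n₁) = 29.09°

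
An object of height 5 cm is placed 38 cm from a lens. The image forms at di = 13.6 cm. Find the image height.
hi = (-di/do) × ho = -1.789 cm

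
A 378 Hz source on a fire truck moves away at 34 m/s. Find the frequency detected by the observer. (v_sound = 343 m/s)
f_obs = f·v/(v + v_s) = 343.9 Hz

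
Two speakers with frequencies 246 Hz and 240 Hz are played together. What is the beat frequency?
6 Hz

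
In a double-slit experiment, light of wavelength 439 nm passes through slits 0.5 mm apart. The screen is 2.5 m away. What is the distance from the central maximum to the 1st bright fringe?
y = mλL/d = 2.195 mm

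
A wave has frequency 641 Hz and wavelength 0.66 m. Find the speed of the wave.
v = fλ = 423.1 m/s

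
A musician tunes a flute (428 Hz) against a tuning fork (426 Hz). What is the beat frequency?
2 Hz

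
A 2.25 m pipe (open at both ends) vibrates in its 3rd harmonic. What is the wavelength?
λₙ = 2L/n = 1.5 m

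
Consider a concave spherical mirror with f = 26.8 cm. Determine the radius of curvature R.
R = 2|f| = 53.6 cm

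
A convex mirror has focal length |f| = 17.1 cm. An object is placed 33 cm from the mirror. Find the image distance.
f = −17.1 cm (convex); 1/di = 1/f − 1/do → di = -11.26 cm (virtual image, behind mirror)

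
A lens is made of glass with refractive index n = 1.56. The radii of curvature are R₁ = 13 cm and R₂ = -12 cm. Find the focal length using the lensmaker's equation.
1/f = (n − 1)(1/R₁ − 1/R₂) → f = 11.14 cm (converging lens)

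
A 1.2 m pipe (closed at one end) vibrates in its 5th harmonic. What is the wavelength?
λₙ = 4L/n = 0.96 m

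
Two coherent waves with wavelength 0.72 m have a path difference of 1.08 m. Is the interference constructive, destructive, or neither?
destructive — path difference = 1.5λ, an odd multiple of λ/2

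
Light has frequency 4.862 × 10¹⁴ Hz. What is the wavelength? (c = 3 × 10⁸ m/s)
λ = c/f = 617 nm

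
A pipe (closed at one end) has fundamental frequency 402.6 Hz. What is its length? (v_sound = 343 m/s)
L = v/(4f₁) = 0.213 m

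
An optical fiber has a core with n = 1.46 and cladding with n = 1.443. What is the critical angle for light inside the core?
θc = arcsin(n_cladding/n_core) = 81.25°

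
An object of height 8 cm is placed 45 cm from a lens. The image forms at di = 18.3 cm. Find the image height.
hi = (-di/do) × ho = -3.253 cm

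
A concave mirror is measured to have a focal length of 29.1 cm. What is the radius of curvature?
R = 2|f| = 58.2 cm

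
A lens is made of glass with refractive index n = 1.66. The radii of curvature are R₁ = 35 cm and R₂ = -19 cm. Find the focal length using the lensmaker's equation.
1/f = (n − 1)(1/R₁ − 1/R₂) → f = 18.66 cm (converging lens)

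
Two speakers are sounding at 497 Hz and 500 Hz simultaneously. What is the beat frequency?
3 Hz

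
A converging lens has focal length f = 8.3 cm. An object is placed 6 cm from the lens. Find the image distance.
1/di = 1/f − 1/do → di = -21.65 cm (virtual image)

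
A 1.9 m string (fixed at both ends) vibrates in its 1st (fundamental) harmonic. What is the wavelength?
λₙ = 2L/n = 3.8 m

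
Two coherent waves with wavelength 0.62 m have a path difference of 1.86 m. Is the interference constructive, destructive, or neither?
constructive — path difference = 3λ, a whole number of wavelengths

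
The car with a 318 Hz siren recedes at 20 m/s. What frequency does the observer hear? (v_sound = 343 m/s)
f_obs = f·v/(v + v_s) = 300.5 Hz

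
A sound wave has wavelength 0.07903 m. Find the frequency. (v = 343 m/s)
f = v/λ = 4340 Hz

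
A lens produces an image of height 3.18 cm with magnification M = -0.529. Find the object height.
ho = |hi|/|M| = 6.011 cm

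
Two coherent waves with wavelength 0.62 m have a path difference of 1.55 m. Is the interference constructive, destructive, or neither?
destructive — path difference = 2.5λ, an odd multiple of λ/2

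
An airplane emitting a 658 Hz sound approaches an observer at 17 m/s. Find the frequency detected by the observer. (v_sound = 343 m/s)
f_obs = f·v/(v − v_s) = 692.3 Hz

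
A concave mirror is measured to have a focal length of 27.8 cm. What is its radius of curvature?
R = 2|f| = 55.6 cm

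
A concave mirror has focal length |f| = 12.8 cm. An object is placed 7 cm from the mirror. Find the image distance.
f = +12.8 cm (concave); 1/di = 1/f − 1/do → di = -15.45 cm (virtual image, behind mirror)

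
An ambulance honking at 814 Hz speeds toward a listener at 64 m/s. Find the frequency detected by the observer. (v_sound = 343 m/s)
f_obs = f·v/(v − v_s) = 1001 Hz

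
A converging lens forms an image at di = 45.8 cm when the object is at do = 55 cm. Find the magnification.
M = −di/do = -0.8327 (inverted image)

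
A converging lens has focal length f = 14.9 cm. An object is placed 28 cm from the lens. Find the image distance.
1/di = 1/f − 1/do → di = 31.85 cm (real image)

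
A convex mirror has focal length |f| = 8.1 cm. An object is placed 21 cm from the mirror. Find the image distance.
f = −8.1 cm (convex); 1/di = 1/f − 1/do → di = -5.845 cm (virtual image, behind mirror)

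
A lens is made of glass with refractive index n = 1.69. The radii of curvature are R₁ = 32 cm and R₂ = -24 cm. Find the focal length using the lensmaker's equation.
1/f = (n − 1)(1/R₁ − 1/R₂) → f = 19.88 cm (converging lens)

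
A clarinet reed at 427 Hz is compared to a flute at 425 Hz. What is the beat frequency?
2 Hz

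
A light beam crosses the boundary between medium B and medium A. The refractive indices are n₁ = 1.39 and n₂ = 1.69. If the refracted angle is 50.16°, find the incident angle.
sin θ₁ = (n₂/n₁)·sin θ₂ → θ₁ = 69°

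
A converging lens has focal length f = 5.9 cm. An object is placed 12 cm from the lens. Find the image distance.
1/di = 1/f − 1/do → di = 11.61 cm (real image)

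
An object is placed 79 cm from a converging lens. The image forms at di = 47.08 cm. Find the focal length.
1/f = 1/do + 1/di → f = 29.5 cm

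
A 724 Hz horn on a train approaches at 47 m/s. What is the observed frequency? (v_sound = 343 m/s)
f_obs = f·v/(v − v_s) = 839 Hz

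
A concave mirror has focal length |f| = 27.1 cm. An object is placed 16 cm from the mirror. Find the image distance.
f = +27.1 cm (concave); 1/di = 1/f − 1/do → di = -39.06 cm (virtual image, behind mirror)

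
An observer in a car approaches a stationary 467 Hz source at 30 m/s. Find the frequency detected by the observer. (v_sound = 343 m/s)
f_obs = f·(v + v_o)/v = 507.8 Hz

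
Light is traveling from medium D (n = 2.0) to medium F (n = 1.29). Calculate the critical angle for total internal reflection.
θc = arcsin(n₂/n₁) = 40.17°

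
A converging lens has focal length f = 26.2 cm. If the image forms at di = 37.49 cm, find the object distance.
1/do = 1/f − 1/di → do = 87 cm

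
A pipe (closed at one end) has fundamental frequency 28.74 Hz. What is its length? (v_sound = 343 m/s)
L = v/(4f₁) = 2.984 m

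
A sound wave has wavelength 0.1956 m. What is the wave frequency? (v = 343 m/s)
f = v/λ = 1754 Hz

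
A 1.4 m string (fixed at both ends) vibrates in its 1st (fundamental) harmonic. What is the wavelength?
λₙ = 2L/n = 2.8 m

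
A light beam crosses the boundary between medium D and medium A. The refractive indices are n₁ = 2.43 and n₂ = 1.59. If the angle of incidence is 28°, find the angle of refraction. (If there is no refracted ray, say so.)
sin θ₂ = (n₁/n₂)·sin θ₁ = 0.7175 → θ₂ = 45.85°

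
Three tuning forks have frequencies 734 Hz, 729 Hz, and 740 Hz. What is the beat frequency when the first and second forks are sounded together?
5 Hz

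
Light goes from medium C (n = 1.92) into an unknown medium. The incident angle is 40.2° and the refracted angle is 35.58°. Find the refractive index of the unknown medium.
n₂ = n₁·sin θ₁ / sin θ₂ = 2.13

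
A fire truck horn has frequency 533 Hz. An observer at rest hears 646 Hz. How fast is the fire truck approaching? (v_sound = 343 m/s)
v_s = v·(1 − f/f_obs) = 60 m/s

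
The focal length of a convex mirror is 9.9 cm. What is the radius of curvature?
R = 2|f| = 19.8 cm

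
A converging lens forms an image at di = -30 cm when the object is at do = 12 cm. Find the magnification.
M = −di/do = 2.5 (upright image)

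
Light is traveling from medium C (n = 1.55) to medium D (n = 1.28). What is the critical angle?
θc = arcsin(n₂/n₁) = 55.67°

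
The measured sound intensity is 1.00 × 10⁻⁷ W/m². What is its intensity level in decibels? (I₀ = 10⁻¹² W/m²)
β = 10·log₁₀(I/I₀) = 50 dB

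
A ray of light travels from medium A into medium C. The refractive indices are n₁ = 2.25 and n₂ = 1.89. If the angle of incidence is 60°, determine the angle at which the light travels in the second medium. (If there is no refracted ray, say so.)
sin θ₂ = (n₁/n₂)·sin θ₁ = 1.031 > 1, so there is no refracted ray — the light undergoes total internal reflection.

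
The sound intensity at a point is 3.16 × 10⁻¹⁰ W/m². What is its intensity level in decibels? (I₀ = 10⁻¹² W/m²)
β = 10·log₁₀(I/I₀) = 25 dB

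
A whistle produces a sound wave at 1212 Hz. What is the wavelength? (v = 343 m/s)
λ = v/f = 0.283 m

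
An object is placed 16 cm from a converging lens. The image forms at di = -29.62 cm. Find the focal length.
1/f = 1/do + 1/di → f = 34.8 cm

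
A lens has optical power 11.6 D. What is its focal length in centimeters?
f = 1/P = 8.621 cm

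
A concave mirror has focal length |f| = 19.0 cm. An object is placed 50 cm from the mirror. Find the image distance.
f = +19.0 cm (concave); 1/di = 1/f − 1/do → di = 30.65 cm (real image, in front of mirror)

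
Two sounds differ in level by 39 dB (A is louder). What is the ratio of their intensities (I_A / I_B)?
I_A/I_B = 10^(Δβ/10) = 7943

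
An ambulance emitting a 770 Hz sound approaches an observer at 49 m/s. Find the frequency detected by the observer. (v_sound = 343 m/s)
f_obs = f·v/(v − v_s) = 898.3 Hz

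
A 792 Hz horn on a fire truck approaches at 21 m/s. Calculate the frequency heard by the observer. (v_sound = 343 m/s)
f_obs = f·v/(v − v_s) = 843.7 Hz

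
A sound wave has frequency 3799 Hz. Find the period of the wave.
T = 1/f = 2.632 × 10⁻⁴ s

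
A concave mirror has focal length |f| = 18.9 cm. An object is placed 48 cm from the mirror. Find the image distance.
f = +18.9 cm (concave); 1/di = 1/f − 1/do → di = 31.18 cm (real image, in front of mirror)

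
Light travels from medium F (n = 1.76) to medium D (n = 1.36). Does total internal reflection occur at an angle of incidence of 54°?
θc = arcsin(n₂/n₁) = 50.6°; 54° > θc, so yes — total internal reflection.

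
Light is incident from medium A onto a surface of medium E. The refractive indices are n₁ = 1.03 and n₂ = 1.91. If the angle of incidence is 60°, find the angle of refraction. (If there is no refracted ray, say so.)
sin θ₂ = (n₁/n₂)·sin θ₁ = 0.467 → θ₂ = 27.84°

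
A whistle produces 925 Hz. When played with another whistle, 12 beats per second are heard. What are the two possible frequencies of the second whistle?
f₂ = 925 ± 12 Hz → 937 Hz or 913 Hz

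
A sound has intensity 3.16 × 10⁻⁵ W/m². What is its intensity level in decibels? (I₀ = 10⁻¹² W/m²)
β = 10·log₁₀(I/I₀) = 75 dB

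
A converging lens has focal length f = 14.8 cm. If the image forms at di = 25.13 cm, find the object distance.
1/do = 1/f − 1/di → do = 36 cm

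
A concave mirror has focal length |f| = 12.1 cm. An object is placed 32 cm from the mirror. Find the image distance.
f = +12.1 cm (concave); 1/di = 1/f − 1/do → di = 19.46 cm (real image, in front of mirror)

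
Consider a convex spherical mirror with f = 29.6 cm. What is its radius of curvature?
R = 2|f| = 59.2 cm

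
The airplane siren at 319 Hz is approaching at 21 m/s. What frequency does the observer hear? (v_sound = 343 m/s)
f_obs = f·v/(v − v_s) = 339.8 Hz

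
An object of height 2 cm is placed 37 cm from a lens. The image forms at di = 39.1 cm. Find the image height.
hi = (-di/do) × ho = -2.114 cm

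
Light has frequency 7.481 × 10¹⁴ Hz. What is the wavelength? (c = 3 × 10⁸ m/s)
λ = c/f = 401 nm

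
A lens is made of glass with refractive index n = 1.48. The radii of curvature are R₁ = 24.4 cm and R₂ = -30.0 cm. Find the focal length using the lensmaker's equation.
1/f = (n − 1)(1/R₁ − 1/R₂) → f = 28.03 cm (converging lens)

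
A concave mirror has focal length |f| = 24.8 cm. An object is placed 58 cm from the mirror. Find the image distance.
f = +24.8 cm (concave); 1/di = 1/f − 1/do → di = 43.33 cm (real image, in front of mirror)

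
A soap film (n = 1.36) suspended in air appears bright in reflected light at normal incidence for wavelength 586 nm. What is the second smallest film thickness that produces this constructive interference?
2nt = (m − ½)λ with m = 2 → t = (m − ½)λ/(2n) = 323.2 nm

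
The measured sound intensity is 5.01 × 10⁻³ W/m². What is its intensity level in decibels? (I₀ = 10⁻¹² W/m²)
β = 10·log₁₀(I/I₀) = 97 dB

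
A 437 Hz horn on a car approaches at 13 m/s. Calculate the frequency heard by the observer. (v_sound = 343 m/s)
f_obs = f·v/(v − v_s) = 454.2 Hz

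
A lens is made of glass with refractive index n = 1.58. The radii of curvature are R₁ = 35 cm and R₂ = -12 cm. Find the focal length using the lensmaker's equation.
1/f = (n − 1)(1/R₁ − 1/R₂) → f = 15.41 cm (converging lens)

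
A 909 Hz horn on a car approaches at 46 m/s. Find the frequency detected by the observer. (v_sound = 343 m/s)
f_obs = f·v/(v − v_s) = 1050 Hz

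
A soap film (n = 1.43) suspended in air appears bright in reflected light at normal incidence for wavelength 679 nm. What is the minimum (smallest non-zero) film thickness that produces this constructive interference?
2nt = (m − ½)λ with m = 1 → t = (m − ½)λ/(2n) = 118.7 nm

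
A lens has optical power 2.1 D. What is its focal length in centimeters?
f = 1/P = 47.62 cm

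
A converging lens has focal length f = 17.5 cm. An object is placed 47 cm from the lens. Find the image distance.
1/di = 1/f − 1/do → di = 27.88 cm (real image)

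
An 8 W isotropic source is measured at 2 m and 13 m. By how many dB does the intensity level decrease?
Δβ = 20·log₁₀(r₂/r₁) = 16.26 dB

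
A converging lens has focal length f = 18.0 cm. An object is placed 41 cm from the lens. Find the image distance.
1/di = 1/f − 1/do → di = 32.09 cm (real image)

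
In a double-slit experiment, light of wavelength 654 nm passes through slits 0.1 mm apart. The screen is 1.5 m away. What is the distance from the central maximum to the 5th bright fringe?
y = mλL/d = 49.05 mm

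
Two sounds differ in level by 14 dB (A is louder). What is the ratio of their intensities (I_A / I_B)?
I_A/I_B = 10^(Δβ/10) = 25.12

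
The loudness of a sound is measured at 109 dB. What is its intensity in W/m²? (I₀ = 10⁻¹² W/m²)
I = I₀·10^(β/10) = 7.94 × 10⁻² W/m²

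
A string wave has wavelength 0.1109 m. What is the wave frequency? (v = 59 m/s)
f = v/λ = 532 Hz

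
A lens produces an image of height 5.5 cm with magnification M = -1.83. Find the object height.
ho = |hi|/|M| = 3.005 cm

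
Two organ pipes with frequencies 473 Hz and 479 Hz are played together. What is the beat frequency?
6 Hz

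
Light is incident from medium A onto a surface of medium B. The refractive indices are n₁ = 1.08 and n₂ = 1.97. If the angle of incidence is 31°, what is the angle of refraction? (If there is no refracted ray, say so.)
sin θ₂ = (n₁/n₂)·sin θ₁ = 0.2824 → θ₂ = 16.4°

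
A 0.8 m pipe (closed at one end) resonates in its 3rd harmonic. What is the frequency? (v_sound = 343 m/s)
fₙ = nv/(4L) = 321.6 Hz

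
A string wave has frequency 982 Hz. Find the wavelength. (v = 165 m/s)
λ = v/f = 0.168 m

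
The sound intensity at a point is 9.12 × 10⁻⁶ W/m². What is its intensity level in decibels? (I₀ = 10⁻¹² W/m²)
β = 10·log₁₀(I/I₀) = 69.6 dB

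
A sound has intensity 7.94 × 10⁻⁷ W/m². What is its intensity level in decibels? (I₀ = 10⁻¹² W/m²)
β = 10·log₁₀(I/I₀) = 59 dB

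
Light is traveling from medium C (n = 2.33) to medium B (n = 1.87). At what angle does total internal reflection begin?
θc = arcsin(n₂/n₁) = 53.38°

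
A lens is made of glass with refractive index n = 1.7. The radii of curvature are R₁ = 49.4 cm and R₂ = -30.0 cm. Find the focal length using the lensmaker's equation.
1/f = (n − 1)(1/R₁ − 1/R₂) → f = 26.66 cm (converging lens)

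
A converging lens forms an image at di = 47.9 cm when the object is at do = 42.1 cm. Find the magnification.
M = −di/do = -1.138 (inverted image)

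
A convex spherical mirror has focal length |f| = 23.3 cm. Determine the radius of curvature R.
R = 2|f| = 46.6 cm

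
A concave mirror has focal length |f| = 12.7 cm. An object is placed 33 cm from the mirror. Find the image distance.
f = +12.7 cm (concave); 1/di = 1/f − 1/do → di = 20.65 cm (real image, in front of mirror)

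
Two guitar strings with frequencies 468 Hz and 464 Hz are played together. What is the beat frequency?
4 Hz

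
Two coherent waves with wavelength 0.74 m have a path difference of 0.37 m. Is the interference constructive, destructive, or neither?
destructive — path difference = 0.5λ, an odd multiple of λ/2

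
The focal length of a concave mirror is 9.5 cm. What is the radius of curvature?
R = 2|f| = 19 cm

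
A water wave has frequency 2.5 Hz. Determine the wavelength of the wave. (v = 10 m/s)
λ = v/f = 4 m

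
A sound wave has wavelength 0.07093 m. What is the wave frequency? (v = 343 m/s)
f = v/λ = 4836 Hz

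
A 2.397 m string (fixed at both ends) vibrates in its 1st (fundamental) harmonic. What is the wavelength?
λₙ = 2L/n = 4.794 m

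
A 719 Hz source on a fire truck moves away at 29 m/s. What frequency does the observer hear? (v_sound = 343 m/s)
f_obs = f·v/(v + v_s) = 662.9 Hz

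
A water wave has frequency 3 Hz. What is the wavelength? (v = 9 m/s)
λ = v/f = 3 m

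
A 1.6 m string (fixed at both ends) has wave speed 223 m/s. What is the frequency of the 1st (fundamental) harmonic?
fₙ = nv/(2L) = 69.69 Hz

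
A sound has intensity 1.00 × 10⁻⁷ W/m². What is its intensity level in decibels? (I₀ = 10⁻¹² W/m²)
β = 10·log₁₀(I/I₀) = 50 dB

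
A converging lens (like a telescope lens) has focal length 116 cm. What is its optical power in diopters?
P = 1/f = 0.8621 D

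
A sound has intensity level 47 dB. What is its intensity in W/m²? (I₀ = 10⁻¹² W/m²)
I = I₀·10^(β/10) = 5.01 × 10⁻⁸ W/m²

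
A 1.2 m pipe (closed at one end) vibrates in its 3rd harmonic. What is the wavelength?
λₙ = 4L/n = 1.6 m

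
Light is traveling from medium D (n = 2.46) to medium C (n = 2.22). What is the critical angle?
θc = arcsin(n₂/n₁) = 64.48°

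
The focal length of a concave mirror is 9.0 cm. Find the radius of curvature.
R = 2|f| = 18 cm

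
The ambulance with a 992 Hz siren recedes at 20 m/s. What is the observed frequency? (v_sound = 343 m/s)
f_obs = f·v/(v + v_s) = 937.3 Hz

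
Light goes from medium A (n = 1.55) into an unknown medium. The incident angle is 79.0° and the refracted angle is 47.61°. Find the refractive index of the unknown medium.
n₂ = n₁·sin θ₁ / sin θ₂ = 2.06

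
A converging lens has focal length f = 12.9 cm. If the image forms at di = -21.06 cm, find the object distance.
1/do = 1/f − 1/di → do = 8 cm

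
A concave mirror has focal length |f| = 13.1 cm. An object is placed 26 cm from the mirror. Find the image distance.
f = +13.1 cm (concave); 1/di = 1/f − 1/do → di = 26.4 cm (real image, in front of mirror)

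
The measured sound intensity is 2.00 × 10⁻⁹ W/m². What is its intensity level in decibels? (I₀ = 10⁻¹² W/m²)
β = 10·log₁₀(I/I₀) = 33.01 dB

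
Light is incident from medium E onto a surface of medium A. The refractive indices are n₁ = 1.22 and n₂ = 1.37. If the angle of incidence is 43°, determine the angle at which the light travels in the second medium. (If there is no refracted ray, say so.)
sin θ₂ = (n₁/n₂)·sin θ₁ = 0.6073 → θ₂ = 37.4°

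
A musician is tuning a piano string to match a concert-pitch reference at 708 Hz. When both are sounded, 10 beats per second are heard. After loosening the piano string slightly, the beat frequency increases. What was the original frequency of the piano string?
698 Hz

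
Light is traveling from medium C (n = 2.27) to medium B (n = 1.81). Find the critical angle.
θc = arcsin(n₂/n₁) = 52.88°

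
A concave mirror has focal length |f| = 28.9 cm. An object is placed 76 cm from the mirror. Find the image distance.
f = +28.9 cm (concave); 1/di = 1/f − 1/do → di = 46.63 cm (real image, in front of mirror)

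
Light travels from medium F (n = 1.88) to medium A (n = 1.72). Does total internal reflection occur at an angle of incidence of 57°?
θc = arcsin(n₂/n₁) = 66.19°; 57° < θc, so no — the ray refracts.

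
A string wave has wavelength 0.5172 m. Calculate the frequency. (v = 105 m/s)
f = v/λ = 203 Hz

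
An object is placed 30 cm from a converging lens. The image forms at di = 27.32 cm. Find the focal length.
1/f = 1/do + 1/di → f = 14.3 cm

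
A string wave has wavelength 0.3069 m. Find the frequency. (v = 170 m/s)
f = v/λ = 553.9 Hz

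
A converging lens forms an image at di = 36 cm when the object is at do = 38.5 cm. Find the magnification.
M = −di/do = -0.9351 (inverted image)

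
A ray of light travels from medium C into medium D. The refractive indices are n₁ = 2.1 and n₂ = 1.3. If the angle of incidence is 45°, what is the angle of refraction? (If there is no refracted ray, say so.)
sin θ₂ = (n₁/n₂)·sin θ₁ = 1.142 > 1, so there is no refracted ray — the light undergoes total internal reflection.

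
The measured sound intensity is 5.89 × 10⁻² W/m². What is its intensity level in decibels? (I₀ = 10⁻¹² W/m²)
β = 10·log₁₀(I/I₀) = 107.7 dB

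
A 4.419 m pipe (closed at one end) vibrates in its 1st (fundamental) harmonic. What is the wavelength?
λₙ = 4L/n = 17.68 m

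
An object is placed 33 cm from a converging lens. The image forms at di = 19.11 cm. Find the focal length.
1/f = 1/do + 1/di → f = 12.1 cm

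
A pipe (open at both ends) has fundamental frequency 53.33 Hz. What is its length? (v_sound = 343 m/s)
L = v/(2f₁) = 3.216 m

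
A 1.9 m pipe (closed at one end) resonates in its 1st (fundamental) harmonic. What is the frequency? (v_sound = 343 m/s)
fₙ = nv/(4L) = 45.13 Hz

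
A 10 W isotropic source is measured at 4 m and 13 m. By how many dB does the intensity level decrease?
Δβ = 20·log₁₀(r₂/r₁) = 10.24 dB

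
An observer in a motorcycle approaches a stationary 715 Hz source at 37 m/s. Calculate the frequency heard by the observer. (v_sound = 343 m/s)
f_obs = f·(v + v_o)/v = 792.1 Hz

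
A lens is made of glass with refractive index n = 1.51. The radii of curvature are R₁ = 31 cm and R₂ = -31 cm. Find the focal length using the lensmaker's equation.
1/f = (n − 1)(1/R₁ − 1/R₂) → f = 30.39 cm (converging lens)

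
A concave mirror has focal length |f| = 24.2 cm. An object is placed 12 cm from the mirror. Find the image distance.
f = +24.2 cm (concave); 1/di = 1/f − 1/do → di = -23.8 cm (virtual image, behind mirror)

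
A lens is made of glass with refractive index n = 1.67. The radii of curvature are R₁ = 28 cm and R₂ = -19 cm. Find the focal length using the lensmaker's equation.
1/f = (n − 1)(1/R₁ − 1/R₂) → f = 16.89 cm (converging lens)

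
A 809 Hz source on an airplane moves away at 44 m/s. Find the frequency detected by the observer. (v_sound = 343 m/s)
f_obs = f·v/(v + v_s) = 717 Hz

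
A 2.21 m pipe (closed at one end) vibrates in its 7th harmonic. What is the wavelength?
λₙ = 4L/n = 1.263 m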